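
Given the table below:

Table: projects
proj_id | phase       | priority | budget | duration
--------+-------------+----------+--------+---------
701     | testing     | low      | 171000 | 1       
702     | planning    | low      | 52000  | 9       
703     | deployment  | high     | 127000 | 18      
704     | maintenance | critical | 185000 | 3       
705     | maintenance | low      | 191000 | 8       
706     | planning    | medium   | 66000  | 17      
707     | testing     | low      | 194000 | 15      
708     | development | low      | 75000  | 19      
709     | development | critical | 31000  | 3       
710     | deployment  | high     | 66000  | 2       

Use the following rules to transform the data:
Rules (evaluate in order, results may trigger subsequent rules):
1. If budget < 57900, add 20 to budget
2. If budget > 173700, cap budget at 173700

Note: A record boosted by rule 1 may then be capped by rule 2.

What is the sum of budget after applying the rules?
1109140

Step 1: Apply rule 1 to records with budget < 57900
  - 2 records get bonus of 20
  - Of these, 0 records then exceed 173700 and get capped
Step 2: Apply rule 2 to records with budget > 173700
  - 3 records (original) are capped
Step 3: Calculate final sum = 1109140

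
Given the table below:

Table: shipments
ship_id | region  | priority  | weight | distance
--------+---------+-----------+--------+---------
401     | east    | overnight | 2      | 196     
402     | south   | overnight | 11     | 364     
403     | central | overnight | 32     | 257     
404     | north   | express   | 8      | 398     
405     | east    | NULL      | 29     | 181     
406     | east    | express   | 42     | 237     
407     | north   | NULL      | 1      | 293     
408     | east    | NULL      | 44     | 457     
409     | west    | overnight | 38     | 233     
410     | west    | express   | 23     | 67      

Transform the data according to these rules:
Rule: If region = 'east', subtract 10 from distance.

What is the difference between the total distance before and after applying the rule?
40

Step 1: Original sum of distance = 2683
Step 2: 4 records have region = 'east'
Step 3: Each affected record changes by -10
Step 4: Total change = 4 × -10 = -40
Step 5: New sum = 2683 + -40 = 2643
Step 6: Difference = |2643 - 2683| = 40
        (Sum decreased by 40)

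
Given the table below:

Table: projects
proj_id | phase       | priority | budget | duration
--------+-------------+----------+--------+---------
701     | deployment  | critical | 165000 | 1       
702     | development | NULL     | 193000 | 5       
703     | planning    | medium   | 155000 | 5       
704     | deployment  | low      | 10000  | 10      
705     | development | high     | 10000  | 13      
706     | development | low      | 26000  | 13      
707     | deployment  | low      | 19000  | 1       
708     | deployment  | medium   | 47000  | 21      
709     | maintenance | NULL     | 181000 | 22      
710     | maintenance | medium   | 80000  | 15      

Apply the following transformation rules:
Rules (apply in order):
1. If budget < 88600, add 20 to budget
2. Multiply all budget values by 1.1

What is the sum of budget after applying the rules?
974732.0

Step 1: Apply Rule 1 - Add 20 to records with budget < 88600
  - 6 records affected: 192000 + (6 × 20) = 192120
  - Unaffected records: 694000
  - Sum after Rule 1: 886120
Step 2: Apply Rule 2 - Multiply all by 1.1
  - 886120 × 1.1 = 974732.0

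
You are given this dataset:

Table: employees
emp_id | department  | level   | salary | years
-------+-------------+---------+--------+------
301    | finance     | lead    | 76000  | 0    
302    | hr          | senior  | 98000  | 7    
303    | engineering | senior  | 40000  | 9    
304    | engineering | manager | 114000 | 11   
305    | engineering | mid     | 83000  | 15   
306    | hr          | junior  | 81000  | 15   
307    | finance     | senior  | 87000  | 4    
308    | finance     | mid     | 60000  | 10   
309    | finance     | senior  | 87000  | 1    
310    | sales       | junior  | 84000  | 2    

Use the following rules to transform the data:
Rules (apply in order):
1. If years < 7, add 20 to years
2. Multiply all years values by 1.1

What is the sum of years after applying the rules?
169.4

Step 1: Apply Rule 1 - Add 20 to records with years < 7
  - 4 records affected: 7 + (4 × 20) = 87
  - Unaffected records: 67
  - Sum after Rule 1: 154
Step 2: Apply Rule 2 - Multiply all by 1.1
  - 154 × 1.1 = 169.4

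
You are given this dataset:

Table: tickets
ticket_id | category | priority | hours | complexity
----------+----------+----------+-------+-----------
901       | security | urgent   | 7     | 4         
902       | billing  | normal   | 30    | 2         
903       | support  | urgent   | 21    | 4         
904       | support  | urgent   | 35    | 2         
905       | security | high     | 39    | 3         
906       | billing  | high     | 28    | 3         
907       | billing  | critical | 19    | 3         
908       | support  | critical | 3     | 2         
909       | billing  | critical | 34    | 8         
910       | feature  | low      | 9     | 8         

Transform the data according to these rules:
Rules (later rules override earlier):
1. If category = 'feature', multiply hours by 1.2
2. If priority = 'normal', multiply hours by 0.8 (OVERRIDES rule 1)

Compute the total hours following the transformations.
220.8

Step 1: Rule 2 takes priority for records with priority = 'normal'
  - 1 records: 30 × 0.8 = 24.0
Step 2: Rule 1 applies to remaining records with category = 'feature'
  - 1 records: 9 × 1.2 = 10.8
Step 3: Other records unchanged: 186
Step 4: Final sum = 24.0 + 10.8 + 186 = 220.8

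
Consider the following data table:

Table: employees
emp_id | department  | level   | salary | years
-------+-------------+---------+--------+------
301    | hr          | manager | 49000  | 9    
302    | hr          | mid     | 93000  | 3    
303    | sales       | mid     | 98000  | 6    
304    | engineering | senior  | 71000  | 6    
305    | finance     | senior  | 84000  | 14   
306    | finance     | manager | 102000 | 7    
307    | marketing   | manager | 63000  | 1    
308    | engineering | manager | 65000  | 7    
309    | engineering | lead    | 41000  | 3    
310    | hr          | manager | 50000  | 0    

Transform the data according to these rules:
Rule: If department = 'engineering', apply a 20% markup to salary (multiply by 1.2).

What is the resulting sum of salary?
751400.0

Step 1: Records with department = 'engineering' have total salary = 177000
Step 2: Apply multiplier: 177000 × 1.2 = 212400.0
Step 3: Other records total: 539000
Step 4: Final sum = 212400.0 + 539000 = 751400.0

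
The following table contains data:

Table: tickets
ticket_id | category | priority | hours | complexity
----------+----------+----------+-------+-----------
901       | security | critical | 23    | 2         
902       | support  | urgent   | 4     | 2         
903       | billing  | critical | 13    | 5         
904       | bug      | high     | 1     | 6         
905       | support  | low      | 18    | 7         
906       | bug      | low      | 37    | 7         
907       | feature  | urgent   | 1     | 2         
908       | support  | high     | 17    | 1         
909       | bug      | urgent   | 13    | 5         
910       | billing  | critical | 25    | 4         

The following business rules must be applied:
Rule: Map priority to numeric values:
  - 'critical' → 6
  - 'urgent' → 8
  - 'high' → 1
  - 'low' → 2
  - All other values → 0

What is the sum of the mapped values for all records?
48

Step 1: Apply mapping to each record
Step 2: Count by status:
  'critical': 3 records × 6 = 18
  'urgent': 3 records × 8 = 24
  'high': 2 records × 1 = 2
  'low': 2 records × 2 = 4
Step 3: Sum all mapped values = 48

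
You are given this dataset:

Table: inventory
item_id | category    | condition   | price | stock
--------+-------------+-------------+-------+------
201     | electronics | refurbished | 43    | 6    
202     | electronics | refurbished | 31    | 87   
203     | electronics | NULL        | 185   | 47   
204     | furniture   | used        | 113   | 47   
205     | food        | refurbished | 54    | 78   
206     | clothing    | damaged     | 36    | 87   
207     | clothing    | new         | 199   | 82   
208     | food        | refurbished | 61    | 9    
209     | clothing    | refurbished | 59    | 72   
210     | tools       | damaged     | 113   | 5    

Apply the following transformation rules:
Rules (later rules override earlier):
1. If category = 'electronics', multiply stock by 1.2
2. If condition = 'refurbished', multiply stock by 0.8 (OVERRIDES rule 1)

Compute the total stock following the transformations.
479.0

Step 1: Rule 2 takes priority for records with condition = 'refurbished'
  - 5 records: 252 × 0.8 = 201.6
Step 2: Rule 1 applies to remaining records with category = 'electronics'
  - 1 records: 47 × 1.2 = 56.4
Step 3: Other records unchanged: 221
Step 4: Final sum = 201.6 + 56.4 + 221 = 479.0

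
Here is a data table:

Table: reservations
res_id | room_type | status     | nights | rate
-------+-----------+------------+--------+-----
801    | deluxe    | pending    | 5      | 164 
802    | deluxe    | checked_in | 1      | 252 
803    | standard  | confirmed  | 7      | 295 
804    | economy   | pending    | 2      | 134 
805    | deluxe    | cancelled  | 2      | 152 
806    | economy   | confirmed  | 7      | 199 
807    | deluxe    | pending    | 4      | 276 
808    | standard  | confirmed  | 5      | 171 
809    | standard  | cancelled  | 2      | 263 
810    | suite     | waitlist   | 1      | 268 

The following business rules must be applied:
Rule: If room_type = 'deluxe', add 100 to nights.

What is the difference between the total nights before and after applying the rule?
400

Step 1: Original sum of nights = 36
Step 2: 4 records have room_type = 'deluxe'
Step 3: Each affected record changes by 100
Step 4: Total change = 4 × 100 = 400
Step 5: New sum = 36 + 400 = 436
Step 6: Difference = |436 - 36| = 400
        (Sum increased by 400)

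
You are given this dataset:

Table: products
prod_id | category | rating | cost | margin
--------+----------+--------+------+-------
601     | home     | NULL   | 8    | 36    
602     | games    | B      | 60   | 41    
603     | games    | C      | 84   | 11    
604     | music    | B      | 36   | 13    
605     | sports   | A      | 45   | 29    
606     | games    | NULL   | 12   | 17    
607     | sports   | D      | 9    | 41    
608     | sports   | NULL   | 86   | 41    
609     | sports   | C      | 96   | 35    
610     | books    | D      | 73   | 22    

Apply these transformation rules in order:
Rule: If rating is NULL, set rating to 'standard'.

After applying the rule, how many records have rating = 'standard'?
3

Step 1: Count records where rating IS NULL
Step 2: Found 3 records with NULL rating
Step 3: These records will have rating set to 'standard'
Step 4: Records already having rating = 'standard': 0
Step 5: Answer: 3 + 0 = 3 records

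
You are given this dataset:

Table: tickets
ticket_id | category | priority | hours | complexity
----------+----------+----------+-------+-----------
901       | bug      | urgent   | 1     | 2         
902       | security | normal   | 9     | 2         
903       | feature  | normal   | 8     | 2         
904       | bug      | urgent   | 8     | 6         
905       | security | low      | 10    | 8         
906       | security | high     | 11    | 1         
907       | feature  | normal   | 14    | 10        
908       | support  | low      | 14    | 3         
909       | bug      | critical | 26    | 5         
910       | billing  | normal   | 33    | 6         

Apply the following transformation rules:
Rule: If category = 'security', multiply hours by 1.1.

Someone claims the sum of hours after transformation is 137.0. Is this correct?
Yes, the result is correct.

Step 1: Calculate the correct sum after transformation
Step 2: Apply multiplier 1.1 to records where category = 'security'
Step 3: Correct result = 137.0
Step 4: Claimed result = 137.0
Step 5: 137.0 = 137.0 ✓
Conclusion: The claimed result is correct.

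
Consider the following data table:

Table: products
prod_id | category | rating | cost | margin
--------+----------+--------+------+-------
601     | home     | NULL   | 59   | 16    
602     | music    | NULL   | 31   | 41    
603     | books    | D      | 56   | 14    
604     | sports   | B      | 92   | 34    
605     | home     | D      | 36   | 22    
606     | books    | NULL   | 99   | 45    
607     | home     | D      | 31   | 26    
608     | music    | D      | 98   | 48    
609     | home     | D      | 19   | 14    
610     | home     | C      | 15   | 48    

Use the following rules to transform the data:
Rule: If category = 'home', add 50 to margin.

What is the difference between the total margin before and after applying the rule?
250

Step 1: Original sum of margin = 308
Step 2: 5 records have category = 'home'
Step 3: Each affected record changes by 50
Step 4: Total change = 5 × 50 = 250
Step 5: New sum = 308 + 250 = 558
Step 6: Difference = |558 - 308| = 250
        (Sum increased by 250)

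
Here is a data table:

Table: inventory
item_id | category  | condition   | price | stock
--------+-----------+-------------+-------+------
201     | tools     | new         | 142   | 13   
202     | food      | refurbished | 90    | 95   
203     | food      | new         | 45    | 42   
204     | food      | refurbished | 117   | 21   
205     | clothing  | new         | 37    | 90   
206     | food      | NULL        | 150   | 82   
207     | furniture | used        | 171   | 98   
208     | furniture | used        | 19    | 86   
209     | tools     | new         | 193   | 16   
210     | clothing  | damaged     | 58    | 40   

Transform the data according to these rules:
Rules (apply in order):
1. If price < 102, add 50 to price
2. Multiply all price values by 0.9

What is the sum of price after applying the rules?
1144.8

Step 1: Apply Rule 1 - Add 50 to records with price < 102
  - 5 records affected: 249 + (5 × 50) = 499
  - Unaffected records: 773
  - Sum after Rule 1: 1272
Step 2: Apply Rule 2 - Multiply all by 0.9
  - 1272 × 0.9 = 1144.8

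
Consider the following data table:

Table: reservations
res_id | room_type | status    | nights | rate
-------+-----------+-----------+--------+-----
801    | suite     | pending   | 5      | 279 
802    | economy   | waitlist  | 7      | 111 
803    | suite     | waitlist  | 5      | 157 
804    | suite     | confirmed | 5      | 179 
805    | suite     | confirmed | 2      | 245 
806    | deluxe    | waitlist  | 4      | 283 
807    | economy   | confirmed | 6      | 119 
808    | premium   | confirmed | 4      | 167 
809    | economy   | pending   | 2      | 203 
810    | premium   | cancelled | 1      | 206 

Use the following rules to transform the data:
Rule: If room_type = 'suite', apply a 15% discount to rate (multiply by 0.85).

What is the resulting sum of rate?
1820.0

Step 1: Records with room_type = 'suite' have total rate = 860
Step 2: Apply multiplier: 860 × 0.85 = 731.0
Step 3: Other records total: 1089
Step 4: Final sum = 731.0 + 1089 = 1820.0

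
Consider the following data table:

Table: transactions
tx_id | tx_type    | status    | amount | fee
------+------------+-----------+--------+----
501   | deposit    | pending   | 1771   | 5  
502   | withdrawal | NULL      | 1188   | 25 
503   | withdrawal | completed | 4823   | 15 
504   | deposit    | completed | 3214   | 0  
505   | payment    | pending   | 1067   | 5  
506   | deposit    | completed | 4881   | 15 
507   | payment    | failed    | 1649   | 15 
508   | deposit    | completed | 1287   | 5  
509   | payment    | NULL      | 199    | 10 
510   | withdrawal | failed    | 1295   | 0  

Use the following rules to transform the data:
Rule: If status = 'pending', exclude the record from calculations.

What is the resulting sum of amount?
18536

Step 1: Identify records where status = 'pending'
Step 2: The excluded records sum to 2838
Step 3: Original total amount = 21374
Step 4: Remaining total = 21374 - 2838 = 18536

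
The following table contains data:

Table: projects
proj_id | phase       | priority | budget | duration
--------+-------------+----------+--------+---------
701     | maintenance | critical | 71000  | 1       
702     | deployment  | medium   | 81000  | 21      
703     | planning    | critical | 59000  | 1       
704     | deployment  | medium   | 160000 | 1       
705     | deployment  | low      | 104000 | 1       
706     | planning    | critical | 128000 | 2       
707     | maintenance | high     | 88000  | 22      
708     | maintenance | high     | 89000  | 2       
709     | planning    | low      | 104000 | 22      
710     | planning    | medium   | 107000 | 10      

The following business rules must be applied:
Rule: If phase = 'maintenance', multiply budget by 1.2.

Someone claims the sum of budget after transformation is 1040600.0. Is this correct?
Yes, the result is correct.

Step 1: Calculate the correct sum after transformation
Step 2: Apply multiplier 1.2 to records where phase = 'maintenance'
Step 3: Correct result = 1040600.0
Step 4: Claimed result = 1040600.0
Step 5: 1040600.0 = 1040600.0 ✓
Conclusion: The claimed result is correct.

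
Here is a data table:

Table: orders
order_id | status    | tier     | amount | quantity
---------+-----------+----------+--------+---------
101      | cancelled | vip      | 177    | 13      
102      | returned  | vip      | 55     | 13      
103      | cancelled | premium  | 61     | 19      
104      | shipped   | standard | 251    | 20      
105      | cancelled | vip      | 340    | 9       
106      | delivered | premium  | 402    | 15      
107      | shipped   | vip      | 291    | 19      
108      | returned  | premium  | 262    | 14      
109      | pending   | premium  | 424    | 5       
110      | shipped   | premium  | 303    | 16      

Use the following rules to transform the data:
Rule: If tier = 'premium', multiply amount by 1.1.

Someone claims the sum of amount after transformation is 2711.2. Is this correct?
Yes, the result is correct.

Step 1: Calculate the correct sum after transformation
Step 2: Apply multiplier 1.1 to records where tier = 'premium'
Step 3: Correct result = 2711.2
Step 4: Claimed result = 2711.2
Step 5: 2711.2 = 2711.2 ✓
Conclusion: The claimed result is correct.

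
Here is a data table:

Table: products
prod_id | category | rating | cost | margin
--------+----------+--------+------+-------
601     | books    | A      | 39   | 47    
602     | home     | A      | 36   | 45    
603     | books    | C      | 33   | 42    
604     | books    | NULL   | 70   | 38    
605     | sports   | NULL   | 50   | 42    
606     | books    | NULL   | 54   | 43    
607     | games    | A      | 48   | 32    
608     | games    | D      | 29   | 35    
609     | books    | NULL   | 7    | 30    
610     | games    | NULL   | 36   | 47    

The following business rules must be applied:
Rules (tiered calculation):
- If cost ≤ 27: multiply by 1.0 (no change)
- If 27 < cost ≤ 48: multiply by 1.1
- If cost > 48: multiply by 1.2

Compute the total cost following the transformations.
458.9

Step 1: Tier 1 (cost ≤ 27): 1 records, sum = 7 × 1.0 = 7.0
Step 2: Tier 2 (27 < cost ≤ 48): 6 records, sum = 221 × 1.1 = 243.1
Step 3: Tier 3 (cost > 48): 3 records, sum = 174 × 1.2 = 208.8
Step 4: Final sum = 7.0 + 243.1 + 208.8 = 458.9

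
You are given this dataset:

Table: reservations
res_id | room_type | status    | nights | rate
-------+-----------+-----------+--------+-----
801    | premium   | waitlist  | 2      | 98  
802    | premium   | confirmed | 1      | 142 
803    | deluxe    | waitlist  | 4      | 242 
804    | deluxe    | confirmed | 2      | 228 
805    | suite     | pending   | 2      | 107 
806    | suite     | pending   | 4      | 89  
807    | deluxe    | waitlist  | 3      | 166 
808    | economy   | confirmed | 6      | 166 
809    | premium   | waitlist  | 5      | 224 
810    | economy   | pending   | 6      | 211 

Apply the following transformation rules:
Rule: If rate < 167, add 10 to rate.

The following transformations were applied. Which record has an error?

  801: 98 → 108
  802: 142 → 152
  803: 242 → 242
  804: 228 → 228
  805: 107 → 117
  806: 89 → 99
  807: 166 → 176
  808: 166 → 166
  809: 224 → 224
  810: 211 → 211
Record 808 has an error. The correct transformed value should be 176, not 166.

Step 1: Check each record against the rule
Step 2: Record 808 has rate = 166
Step 3: Since 166 < 167, the bonus should have been applied
Step 4: Correct value = 176, but claimed value = 166
Conclusion: Record 808 has the error.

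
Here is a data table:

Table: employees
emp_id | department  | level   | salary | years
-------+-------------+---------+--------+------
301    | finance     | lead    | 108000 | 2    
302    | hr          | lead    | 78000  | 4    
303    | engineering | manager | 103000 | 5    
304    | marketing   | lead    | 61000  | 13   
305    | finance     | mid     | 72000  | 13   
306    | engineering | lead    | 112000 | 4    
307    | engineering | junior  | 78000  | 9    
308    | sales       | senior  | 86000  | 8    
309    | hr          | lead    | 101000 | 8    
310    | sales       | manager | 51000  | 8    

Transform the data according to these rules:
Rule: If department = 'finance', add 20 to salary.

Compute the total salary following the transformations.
850040

Step 1: Count records where department = 'finance': 2
Step 2: Total bonus added: 2 × 20 = 40
Step 3: Original sum of salary: 850000
Step 4: Final sum = 850000 + 40 = 850040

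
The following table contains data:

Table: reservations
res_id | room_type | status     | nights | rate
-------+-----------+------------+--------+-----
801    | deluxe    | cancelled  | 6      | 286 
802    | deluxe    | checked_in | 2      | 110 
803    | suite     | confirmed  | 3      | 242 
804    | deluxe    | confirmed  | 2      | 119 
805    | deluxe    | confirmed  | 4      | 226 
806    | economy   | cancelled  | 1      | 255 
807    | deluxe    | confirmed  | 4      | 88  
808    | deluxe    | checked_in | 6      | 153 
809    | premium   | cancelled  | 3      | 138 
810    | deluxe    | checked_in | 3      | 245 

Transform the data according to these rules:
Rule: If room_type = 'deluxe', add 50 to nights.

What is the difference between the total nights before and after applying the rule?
350

Step 1: Original sum of nights = 34
Step 2: 7 records have room_type = 'deluxe'
Step 3: Each affected record changes by 50
Step 4: Total change = 7 × 50 = 350
Step 5: New sum = 34 + 350 = 384
Step 6: Difference = |384 - 34| = 350
        (Sum increased by 350)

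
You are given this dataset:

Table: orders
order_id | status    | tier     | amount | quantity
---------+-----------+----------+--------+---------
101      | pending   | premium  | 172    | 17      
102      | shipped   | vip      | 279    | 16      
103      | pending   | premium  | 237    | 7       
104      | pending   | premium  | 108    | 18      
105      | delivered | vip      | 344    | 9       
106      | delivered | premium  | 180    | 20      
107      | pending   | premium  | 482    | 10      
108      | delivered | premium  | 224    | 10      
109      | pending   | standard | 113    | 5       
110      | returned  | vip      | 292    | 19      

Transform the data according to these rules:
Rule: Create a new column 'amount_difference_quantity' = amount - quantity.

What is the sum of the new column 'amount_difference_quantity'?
2300

Step 1: For each record, compute amount - quantity
Example calculations:
  172 - 17 = 155
  279 - 16 = 263
  237 - 7 = 230
  ...
Step 2: Sum all derived values
Step 3: Total = 2300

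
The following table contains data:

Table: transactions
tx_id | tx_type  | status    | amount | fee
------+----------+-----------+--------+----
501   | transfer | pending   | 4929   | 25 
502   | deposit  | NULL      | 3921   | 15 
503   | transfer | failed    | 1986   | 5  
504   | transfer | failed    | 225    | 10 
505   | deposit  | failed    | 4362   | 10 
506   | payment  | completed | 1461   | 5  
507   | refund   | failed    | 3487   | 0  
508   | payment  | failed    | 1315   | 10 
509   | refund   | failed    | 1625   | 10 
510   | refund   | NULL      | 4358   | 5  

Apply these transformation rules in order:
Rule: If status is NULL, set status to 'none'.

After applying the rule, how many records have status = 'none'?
2

Step 1: Count records where status IS NULL
Step 2: Found 2 records with NULL status
Step 3: These records will have status set to 'none'
Step 4: Records already having status = 'none': 0
Step 5: Answer: 2 + 0 = 2 records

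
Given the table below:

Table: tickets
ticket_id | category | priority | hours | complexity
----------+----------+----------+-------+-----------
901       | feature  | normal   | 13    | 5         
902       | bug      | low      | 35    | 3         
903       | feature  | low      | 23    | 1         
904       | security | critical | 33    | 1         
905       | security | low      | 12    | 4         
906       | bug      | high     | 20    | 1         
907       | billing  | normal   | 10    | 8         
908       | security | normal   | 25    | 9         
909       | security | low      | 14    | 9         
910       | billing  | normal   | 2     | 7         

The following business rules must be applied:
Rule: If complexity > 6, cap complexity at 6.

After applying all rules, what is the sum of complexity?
39

Step 1: 4 records have complexity > 6
Step 2: These records originally summed to 33
Step 3: After capping: 4 × 6 = 24
Step 4: Unaffected records sum: 15
Step 5: Final sum = 24 + 15 = 39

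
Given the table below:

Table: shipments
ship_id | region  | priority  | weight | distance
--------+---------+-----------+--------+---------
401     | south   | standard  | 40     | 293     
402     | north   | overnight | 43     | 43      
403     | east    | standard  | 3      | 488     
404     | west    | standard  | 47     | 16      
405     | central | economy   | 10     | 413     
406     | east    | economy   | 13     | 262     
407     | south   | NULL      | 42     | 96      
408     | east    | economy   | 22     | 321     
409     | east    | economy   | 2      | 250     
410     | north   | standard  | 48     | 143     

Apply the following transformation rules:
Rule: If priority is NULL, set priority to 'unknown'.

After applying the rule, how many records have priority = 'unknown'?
1

Step 1: Count records where priority IS NULL
Step 2: Found 1 records with NULL priority
Step 3: These records will have priority set to 'unknown'
Step 4: Records already having priority = 'unknown': 0
Step 5: Answer: 1 + 0 = 1 records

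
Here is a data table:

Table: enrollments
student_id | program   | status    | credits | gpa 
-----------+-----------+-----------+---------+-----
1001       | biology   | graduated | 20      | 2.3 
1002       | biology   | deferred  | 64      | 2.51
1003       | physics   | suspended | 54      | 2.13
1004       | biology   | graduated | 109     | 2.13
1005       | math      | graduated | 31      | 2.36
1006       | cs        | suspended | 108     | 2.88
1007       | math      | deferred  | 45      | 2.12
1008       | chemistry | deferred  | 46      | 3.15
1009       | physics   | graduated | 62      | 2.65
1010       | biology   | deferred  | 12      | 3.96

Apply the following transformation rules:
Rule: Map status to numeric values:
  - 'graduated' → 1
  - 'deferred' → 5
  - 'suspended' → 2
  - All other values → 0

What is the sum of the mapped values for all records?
28

Step 1: Apply mapping to each record
Step 2: Count by status:
  'graduated': 4 records × 1 = 4
  'deferred': 4 records × 5 = 20
  'suspended': 2 records × 2 = 4
Step 3: Sum all mapped values = 28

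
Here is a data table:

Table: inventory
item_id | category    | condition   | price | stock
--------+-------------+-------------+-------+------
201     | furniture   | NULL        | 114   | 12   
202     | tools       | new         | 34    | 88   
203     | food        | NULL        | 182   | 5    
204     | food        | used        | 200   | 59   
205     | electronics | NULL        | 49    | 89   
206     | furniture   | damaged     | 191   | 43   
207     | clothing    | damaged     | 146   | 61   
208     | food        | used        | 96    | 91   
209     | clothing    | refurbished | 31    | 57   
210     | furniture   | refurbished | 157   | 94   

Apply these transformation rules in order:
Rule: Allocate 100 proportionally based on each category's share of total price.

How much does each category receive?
clothing: 14.75, electronics: 4.08, food: 39.83, furniture: 38.5, tools: 2.83

Step 1: Calculate total price = 1200
Step 2: Calculate each category's proportion:
  clothing: 177/1200 = 14.75% → 14.75
  electronics: 49/1200 = 4.08% → 4.08
  food: 478/1200 = 39.83% → 39.83
  furniture: 462/1200 = 38.50% → 38.5
  tools: 34/1200 = 2.83% → 2.83
Step 3: Verify: sum of allocations ≈ 100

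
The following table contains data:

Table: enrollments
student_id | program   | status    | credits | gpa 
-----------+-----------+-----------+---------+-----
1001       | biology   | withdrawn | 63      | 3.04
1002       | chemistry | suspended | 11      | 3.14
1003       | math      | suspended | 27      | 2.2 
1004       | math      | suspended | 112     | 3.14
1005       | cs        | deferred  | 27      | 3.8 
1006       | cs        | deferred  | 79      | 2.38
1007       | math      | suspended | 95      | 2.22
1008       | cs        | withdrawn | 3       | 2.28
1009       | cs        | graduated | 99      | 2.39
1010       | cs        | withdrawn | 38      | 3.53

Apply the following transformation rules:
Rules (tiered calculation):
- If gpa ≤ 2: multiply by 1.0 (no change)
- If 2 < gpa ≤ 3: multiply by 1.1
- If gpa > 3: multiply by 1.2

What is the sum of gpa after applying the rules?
32.6

Step 1: Tier 1 (gpa ≤ 2): 0 records, sum = 0 × 1.0 = 0.0
Step 2: Tier 2 (2 < gpa ≤ 3): 5 records, sum = 11.47 × 1.1 = 12.62
Step 3: Tier 3 (gpa > 3): 5 records, sum = 16.65 × 1.2 = 19.98
Step 4: Final sum = 0.0 + 12.62 + 19.98 = 32.6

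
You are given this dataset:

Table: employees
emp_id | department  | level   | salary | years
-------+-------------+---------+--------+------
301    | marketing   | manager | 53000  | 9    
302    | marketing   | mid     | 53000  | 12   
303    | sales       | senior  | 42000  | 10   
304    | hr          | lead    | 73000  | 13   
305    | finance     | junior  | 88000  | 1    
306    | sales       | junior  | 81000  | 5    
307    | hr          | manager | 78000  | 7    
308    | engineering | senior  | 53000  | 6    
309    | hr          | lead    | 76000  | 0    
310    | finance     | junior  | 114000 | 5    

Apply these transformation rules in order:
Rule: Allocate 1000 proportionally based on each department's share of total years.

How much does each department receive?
engineering: 88.24, finance: 88.24, hr: 294.12, marketing: 308.82, sales: 220.59

Step 1: Calculate total years = 68
Step 2: Calculate each department's proportion:
  engineering: 6/68 = 8.82% → 88.24
  finance: 6/68 = 8.82% → 88.24
  hr: 20/68 = 29.41% → 294.12
  marketing: 21/68 = 30.88% → 308.82
  sales: 15/68 = 22.06% → 220.59
Step 3: Verify: sum of allocations ≈ 1000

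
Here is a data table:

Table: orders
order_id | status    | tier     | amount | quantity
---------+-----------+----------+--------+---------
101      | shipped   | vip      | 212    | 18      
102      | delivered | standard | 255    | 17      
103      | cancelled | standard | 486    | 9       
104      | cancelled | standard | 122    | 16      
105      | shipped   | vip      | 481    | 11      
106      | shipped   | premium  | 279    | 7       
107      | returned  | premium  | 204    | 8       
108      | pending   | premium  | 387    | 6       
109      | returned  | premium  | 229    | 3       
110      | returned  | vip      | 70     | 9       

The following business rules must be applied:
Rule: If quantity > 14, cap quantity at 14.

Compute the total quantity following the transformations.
95

Step 1: 3 records have quantity > 14
Step 2: These records originally summed to 51
Step 3: After capping: 3 × 14 = 42
Step 4: Unaffected records sum: 53
Step 5: Final sum = 42 + 53 = 95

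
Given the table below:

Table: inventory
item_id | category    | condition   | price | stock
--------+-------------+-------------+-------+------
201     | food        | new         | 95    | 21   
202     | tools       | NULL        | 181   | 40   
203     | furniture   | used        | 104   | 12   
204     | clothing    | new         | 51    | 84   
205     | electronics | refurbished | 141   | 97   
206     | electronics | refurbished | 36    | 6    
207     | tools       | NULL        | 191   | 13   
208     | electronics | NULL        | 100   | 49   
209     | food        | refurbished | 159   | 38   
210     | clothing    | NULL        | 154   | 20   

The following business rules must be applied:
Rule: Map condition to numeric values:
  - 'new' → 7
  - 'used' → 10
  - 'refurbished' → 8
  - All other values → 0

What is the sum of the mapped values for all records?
48

Step 1: Apply mapping to each record
Step 2: Count by status:
  'new': 2 records × 7 = 14
  'used': 1 records × 10 = 10
  'refurbished': 3 records × 8 = 24
Step 3: Sum all mapped values = 48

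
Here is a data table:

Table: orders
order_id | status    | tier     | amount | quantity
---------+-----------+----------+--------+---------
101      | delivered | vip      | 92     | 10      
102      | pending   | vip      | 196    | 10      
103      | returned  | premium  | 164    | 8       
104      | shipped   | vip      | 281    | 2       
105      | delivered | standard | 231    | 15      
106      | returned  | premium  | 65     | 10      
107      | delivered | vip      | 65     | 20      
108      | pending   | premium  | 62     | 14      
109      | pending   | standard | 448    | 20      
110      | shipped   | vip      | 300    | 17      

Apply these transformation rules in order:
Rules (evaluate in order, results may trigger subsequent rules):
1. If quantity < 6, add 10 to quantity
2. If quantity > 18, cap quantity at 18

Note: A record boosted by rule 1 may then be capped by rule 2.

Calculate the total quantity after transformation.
132

Step 1: Apply rule 1 to records with quantity < 6
  - 1 records get bonus of 10
  - Of these, 0 records then exceed 18 and get capped
Step 2: Apply rule 2 to records with quantity > 18
  - 2 records (original) are capped
Step 3: Calculate final sum = 132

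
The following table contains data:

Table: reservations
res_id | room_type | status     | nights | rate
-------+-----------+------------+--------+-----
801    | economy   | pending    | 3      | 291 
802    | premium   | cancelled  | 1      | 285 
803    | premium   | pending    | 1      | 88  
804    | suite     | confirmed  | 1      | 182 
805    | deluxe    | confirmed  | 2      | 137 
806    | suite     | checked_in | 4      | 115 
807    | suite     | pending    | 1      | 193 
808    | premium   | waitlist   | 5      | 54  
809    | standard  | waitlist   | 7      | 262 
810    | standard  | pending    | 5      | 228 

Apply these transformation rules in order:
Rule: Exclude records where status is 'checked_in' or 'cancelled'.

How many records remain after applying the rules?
8

Step 1: Count records to exclude
  - 1 (checked_in) + 1 (cancelled) = 2 records
Step 2: Total records: 10
Step 3: Remaining = 10 - 2 = 8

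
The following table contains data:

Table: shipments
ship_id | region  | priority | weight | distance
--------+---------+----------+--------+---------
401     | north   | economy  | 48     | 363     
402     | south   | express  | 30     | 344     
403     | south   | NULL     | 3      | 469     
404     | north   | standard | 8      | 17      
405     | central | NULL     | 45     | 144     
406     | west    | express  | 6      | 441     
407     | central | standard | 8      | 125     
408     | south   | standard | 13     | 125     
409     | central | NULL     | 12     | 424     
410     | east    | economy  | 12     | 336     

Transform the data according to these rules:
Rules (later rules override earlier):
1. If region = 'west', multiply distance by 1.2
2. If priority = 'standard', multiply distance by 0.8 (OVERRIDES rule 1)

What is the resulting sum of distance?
2822.8

Step 1: Rule 2 takes priority for records with priority = 'standard'
  - 3 records: 267 × 0.8 = 213.6
Step 2: Rule 1 applies to remaining records with region = 'west'
  - 1 records: 441 × 1.2 = 529.2
Step 3: Other records unchanged: 2080
Step 4: Final sum = 213.6 + 529.2 + 2080 = 2822.8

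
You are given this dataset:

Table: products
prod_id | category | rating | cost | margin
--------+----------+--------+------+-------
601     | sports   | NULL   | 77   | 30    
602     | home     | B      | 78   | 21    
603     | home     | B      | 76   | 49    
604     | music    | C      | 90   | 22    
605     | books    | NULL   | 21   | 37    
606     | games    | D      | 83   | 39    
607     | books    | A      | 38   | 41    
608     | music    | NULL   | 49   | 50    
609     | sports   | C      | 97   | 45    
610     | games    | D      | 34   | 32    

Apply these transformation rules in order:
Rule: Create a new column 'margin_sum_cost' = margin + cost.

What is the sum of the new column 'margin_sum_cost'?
1009

Step 1: For each record, compute margin + cost
Example calculations:
  30 + 77 = 107
  21 + 78 = 99
  49 + 76 = 125
  ...
Step 2: Sum all derived values
Step 3: Total = 1009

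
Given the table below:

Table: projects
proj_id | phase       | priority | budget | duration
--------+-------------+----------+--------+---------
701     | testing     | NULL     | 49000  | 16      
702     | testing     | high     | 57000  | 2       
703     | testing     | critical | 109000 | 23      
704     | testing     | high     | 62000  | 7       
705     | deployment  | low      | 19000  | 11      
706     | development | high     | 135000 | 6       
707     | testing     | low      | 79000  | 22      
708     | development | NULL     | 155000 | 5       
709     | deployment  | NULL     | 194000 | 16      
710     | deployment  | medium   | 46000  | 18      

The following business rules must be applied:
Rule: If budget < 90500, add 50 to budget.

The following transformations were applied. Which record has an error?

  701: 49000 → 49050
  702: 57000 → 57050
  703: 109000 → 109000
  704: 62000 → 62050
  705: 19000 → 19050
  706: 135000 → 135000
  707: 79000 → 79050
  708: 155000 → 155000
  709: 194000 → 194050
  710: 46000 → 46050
Record 709 has an error. The correct transformed value should be 194000, not 194050.

Step 1: Check each record against the rule
Step 2: Record 709 has budget = 194000
Step 3: Since 194000 >= 90500, the bonus should not have been applied
Step 4: Correct value = 194000, but claimed value = 194050
Conclusion: Record 709 has the error.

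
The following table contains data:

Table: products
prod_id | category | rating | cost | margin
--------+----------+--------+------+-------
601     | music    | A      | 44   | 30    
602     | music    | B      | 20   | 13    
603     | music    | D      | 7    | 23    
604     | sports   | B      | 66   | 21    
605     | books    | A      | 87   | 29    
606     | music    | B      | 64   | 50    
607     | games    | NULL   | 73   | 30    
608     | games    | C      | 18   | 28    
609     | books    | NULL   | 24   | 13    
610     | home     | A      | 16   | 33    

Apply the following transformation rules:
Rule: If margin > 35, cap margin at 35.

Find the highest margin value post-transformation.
35

Step 1: Original maximum margin = 50
Step 2: Apply cap at 35
Step 3: 1 records had margin > 35 and were capped
Step 4: Maximum after transformation = 35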